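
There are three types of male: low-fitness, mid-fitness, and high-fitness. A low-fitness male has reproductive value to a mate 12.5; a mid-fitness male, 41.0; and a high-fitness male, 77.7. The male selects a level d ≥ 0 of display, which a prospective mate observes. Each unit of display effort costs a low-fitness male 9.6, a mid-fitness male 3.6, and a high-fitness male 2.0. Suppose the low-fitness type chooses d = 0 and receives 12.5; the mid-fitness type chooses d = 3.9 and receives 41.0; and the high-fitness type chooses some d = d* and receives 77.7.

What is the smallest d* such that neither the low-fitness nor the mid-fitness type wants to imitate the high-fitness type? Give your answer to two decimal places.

14.09

Mid-fitness type (on-path payoff 41.0 − 3.6×3.9 = 26.96) won't mimic when 26.96 ≥ 77.7 − 3.6·d*, i.e. d* ≥ 14.09.
Low-fitness type (on-path payoff 12.5) won't mimic when 12.5 ≥ 77.7 − 9.6·d*, i.e. d* ≥ 6.79.
Both must hold, so d* = max(6.79, 14.09) = 14.09. The mid-fitness type's constraint binds.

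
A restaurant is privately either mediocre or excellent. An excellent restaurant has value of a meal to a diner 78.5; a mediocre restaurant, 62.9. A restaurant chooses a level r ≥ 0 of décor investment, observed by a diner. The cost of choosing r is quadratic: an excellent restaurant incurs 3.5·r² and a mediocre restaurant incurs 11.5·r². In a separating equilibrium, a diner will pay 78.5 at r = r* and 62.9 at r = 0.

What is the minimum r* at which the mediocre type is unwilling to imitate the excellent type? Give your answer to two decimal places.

1.16

The mediocre type at r = 0 receives 62.9; imitating at r* yields 78.5 − 11.5·r*².
Indifference: 62.9 = 78.5 − 11.5·r*², so r*² = (78.5 − 62.9) / 11.5 ≈ 1.3565.
r* = √1.3565 ≈ 1.16.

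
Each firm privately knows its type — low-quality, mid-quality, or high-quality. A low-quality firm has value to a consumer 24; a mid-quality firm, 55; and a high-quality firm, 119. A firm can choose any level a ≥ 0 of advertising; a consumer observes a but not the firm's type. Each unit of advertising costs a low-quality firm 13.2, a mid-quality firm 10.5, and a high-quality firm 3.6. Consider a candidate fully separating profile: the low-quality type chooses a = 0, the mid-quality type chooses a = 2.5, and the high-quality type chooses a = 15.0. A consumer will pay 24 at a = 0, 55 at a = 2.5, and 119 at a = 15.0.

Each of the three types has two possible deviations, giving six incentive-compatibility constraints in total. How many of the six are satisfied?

6

Mid-quality (own payoff 55 − 10.5×2.5 = 28.75): to a=0 gives 24 → no gain ✓; to a=15.0 gives 119 − 10.5×15.0 = -38.5 → no gain ✓.
Low-quality (own payoff 24): to a=2.5 gives 55 − 13.2×2.5 = 22 → no gain ✓; to a=15.0 gives 119 − 13.2×15.0 = -79 → no gain ✓.
High-quality (own payoff 119 − 3.6×15.0 = 65): to a=0 gives 24 → no gain ✓; to a=2.5 gives 55 − 3.6×2.5 = 46 → no gain ✓.
6 of the 6 constraints hold; this profile is a separating equilibrium.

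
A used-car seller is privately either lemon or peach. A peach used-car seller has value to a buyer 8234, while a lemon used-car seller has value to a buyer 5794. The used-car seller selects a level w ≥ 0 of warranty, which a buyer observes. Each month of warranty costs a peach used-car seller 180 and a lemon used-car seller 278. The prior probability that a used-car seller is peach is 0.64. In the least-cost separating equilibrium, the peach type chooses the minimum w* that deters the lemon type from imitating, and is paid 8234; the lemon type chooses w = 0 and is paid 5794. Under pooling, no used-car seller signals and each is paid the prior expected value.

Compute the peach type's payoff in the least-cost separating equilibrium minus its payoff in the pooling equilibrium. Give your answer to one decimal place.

Least-cost separating signal: w* solves 5794 = 8234 − 278·w*, so w* = (8234 − 5794)/278 ≈ 8.7770.
Peach type's separating payoff: 8234 − 180 × w* = 8234 − 180 × (8234 − 5794)/278 = 8234 − 439200/278 ≈ 6654.144.
Pooling payoff: 0.64 × 8234 + 0.36 × 5794 = 7355.6.
Difference: 6654.144 − 7355.6 = -701.456, i.e. -701.5 to one decimal place.
The peach type would prefer the pooling outcome.

-701.5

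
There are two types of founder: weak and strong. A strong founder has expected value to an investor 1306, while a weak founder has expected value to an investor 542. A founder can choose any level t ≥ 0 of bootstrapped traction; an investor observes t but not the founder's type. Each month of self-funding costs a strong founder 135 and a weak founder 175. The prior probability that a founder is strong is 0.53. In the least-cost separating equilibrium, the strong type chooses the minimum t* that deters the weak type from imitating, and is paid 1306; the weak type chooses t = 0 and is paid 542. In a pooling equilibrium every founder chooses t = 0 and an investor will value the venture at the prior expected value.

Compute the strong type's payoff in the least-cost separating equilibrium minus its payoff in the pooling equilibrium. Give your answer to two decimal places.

-230.29

Least-cost separating signal: t* solves 542 = 1306 − 175·t*, so t* = (1306 − 542)/175 ≈ 4.3657.
Strong type's separating payoff: 1306 − 135 × t* = 1306 − 135 × (1306 − 542)/175 = 1306 − 103140/175 ≈ 716.6286.
Pooling payoff: 0.53 × 1306 + 0.47 × 542 = 946.92.
Difference: 716.6286 − 946.92 = -230.2914, i.e. -230.29 to two decimal places.
The strong type would prefer the pooling outcome.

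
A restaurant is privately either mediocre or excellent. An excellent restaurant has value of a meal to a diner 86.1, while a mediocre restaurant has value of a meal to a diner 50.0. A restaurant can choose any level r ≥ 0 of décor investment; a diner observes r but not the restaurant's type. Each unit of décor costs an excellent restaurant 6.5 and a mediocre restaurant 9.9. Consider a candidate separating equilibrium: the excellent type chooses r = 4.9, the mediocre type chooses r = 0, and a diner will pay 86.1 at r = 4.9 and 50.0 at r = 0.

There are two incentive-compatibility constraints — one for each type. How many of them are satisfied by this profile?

2

Excellent type: signal → 86.1 − 6.5 × 4.9 = 54.25; deviate to 0 → 50.0. IC holds (54.25 ≥ 50.0).
Mediocre type: stay at 0 → 50.0; mimic → 86.1 − 9.9 × 4.9 = 37.59. IC holds (50.0 ≥ 37.59).
2 of 2 constraints hold, so this is a separating equilibrium.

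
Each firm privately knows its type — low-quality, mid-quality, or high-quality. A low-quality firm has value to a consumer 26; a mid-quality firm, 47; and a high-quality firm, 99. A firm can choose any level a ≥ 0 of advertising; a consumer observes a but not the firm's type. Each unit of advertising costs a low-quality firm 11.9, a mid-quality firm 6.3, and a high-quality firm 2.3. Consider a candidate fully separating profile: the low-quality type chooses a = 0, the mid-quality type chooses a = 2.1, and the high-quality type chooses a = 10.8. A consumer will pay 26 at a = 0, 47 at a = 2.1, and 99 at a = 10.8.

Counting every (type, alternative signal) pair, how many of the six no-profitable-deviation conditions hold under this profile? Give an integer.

High-quality (own payoff 99 − 2.3×10.8 = 74.16): to a=0 gives 26 → no gain ✓; to a=2.1 gives 47 − 2.3×2.1 = 42.17 → no gain ✓.
Mid-quality (own payoff 47 − 6.3×2.1 = 33.77): to a=0 gives 26 → no gain ✓; to a=10.8 gives 99 − 6.3×10.8 = 30.96 → no gain ✓.
Low-quality (own payoff 26): to a=2.1 gives 47 − 11.9×2.1 = 22.01 → no gain ✓; to a=10.8 gives 99 − 11.9×10.8 = -29.52 → no gain ✓.
6 of the 6 constraints hold; this profile is a separating equilibrium.

6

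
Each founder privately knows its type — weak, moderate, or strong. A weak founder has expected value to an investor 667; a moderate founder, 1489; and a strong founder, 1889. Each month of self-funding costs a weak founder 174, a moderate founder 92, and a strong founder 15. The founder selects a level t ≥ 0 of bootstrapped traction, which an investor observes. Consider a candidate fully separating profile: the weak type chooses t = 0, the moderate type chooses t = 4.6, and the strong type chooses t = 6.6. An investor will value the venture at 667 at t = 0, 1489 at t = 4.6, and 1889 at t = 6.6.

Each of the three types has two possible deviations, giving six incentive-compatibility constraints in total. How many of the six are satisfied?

Strong (own payoff 1889 − 15×6.6 = 1790): to t=0 gives 667 → no gain ✓; to t=4.6 gives 1489 − 15×4.6 = 1420 → no gain ✓.
Weak (own payoff 667): to t=4.6 gives 1489 − 174×4.6 = 688.6 → profitable ✗; to t=6.6 gives 1889 − 174×6.6 = 740.6 → profitable ✗.
Moderate (own payoff 1489 − 92×4.6 = 1065.8): to t=0 gives 667 → no gain ✓; to t=6.6 gives 1889 − 92×6.6 = 1281.8 → profitable ✗.
3 of the 6 constraints hold; not an equilibrium.

3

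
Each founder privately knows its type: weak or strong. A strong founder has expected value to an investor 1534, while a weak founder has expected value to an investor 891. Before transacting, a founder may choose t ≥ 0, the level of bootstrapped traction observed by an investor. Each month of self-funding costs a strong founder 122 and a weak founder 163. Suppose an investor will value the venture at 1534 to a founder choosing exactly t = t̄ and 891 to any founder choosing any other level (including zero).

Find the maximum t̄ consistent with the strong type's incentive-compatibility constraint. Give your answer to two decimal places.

Choosing t̄ yields the strong type 1534 − 122·t̄; choosing zero yields 891.
The strong type is indifferent at 1534 − 122·t̄ = 891, i.e. t̄ = (1534 − 891) / 122 ≈ 5.27.
For any t̄ above 5.27 the strong type would rather pool at zero, so separation collapses.

5.27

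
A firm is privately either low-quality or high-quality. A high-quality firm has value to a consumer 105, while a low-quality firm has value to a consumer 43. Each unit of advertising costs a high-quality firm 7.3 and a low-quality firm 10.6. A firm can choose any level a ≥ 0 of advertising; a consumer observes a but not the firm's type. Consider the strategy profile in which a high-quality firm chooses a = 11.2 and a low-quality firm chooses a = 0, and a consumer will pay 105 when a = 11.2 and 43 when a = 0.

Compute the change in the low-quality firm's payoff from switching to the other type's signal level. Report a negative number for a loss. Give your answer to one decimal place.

-56.7

Playing a = 0 the low-quality firm receives 43.
Deviating to a = 11.2 brings payment 105 at cost 10.6 × 11.2 = 118.72, netting -13.72.
Gain from deviating: -13.72 − 43 = -56.72, i.e. -56.7 to one decimal place.
The gain is negative, so the low-quality type's incentive-compatibility constraint is satisfied.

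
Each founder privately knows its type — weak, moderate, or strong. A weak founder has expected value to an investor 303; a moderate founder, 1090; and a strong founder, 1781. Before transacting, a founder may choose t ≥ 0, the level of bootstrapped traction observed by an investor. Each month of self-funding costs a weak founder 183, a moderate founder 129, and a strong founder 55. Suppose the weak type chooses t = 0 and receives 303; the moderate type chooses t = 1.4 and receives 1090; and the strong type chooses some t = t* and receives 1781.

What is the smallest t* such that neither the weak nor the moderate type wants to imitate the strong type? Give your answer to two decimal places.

Moderate type (on-path payoff 1090 − 129×1.4 = 909.4) won't mimic when 909.4 ≥ 1781 − 129·t*, i.e. t* ≥ 6.76.
Weak type (on-path payoff 303) won't mimic when 303 ≥ 1781 − 183·t*, i.e. t* ≥ 8.08.
Both must hold, so t* = max(8.08, 6.76) = 8.08. The weak type's constraint binds.

8.08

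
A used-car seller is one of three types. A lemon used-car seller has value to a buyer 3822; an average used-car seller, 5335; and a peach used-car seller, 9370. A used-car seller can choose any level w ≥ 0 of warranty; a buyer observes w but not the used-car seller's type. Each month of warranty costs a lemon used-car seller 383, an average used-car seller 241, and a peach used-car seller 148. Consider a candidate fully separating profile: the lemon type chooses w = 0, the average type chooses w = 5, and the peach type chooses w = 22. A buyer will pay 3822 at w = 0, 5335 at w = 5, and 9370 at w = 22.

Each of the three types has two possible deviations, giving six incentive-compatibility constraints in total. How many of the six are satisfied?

Lemon (own payoff 3822): to w=5 gives 5335 − 383×5 = 3420 → no gain ✓; to w=22 gives 9370 − 383×22 = 944 → no gain ✓.
Peach (own payoff 9370 − 148×22 = 6114): to w=0 gives 3822 → no gain ✓; to w=5 gives 5335 − 148×5 = 4595 → no gain ✓.
Average (own payoff 5335 − 241×5 = 4130): to w=0 gives 3822 → no gain ✓; to w=22 gives 9370 − 241×22 = 4068 → no gain ✓.
6 of the 6 constraints hold; this profile is a separating equilibrium.

6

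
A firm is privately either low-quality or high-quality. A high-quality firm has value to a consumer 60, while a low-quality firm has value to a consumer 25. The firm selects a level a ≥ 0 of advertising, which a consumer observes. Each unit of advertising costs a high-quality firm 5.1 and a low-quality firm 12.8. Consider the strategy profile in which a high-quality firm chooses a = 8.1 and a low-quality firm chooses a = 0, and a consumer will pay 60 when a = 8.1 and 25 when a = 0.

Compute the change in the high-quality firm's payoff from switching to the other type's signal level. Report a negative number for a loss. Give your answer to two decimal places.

6.31

Playing a = 8.1 the high-quality firm receives 60 − 5.1 × 8.1 = 18.69.
Deviating to a = 0 yields 25 instead.
Gain from deviating: 25 − 18.69 = 6.31.
The gain is positive, so the high-quality type's incentive-compatibility constraint is violated — this profile is not a separating equilibrium.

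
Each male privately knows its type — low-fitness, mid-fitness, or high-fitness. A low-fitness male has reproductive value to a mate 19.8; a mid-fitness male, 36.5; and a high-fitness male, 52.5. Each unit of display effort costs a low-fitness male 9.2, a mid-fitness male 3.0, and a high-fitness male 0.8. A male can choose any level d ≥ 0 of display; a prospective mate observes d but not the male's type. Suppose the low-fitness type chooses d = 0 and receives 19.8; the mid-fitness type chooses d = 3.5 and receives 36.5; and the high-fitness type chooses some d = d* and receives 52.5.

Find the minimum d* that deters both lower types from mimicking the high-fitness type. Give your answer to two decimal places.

Mid-fitness type (on-path payoff 36.5 − 3.0×3.5 = 26) won't mimic when 26 ≥ 52.5 − 3.0·d*, i.e. d* ≥ 8.83.
Low-fitness type (on-path payoff 19.8) won't mimic when 19.8 ≥ 52.5 − 9.2·d*, i.e. d* ≥ 3.55.
Both must hold, so d* = max(3.55, 8.83) = 8.83. The mid-fitness type's constraint binds.

8.83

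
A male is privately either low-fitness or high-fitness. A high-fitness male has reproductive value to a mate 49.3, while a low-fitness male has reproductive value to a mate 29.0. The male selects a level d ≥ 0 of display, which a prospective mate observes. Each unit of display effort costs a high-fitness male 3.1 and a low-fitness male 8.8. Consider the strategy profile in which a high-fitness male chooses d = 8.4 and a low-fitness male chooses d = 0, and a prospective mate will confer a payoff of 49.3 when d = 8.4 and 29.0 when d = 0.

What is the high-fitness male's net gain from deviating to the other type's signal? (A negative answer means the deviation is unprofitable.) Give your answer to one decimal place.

Playing d = 8.4 the high-fitness male receives 49.3 − 3.1 × 8.4 = 23.26.
Deviating to d = 0 yields 29.0 instead.
Gain from deviating: 29.0 − 23.26 = 5.74, i.e. 5.7 to one decimal place.
The gain is positive, so the high-fitness type's incentive-compatibility constraint is violated — this profile is not a separating equilibrium.

5.7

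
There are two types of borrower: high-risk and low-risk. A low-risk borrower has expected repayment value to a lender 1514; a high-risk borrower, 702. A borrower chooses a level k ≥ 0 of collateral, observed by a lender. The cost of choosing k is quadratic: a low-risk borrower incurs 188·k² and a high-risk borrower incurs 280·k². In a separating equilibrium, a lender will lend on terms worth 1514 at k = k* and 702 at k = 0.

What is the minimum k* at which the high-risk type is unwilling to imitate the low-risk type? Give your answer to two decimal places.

The high-risk type at k = 0 receives 702; imitating at k* yields 1514 − 280·k*².
Indifference: 702 = 1514 − 280·k*², so k*² = (1514 − 702) / 280 = 2.9.
k* = √2.9 ≈ 1.70.

1.70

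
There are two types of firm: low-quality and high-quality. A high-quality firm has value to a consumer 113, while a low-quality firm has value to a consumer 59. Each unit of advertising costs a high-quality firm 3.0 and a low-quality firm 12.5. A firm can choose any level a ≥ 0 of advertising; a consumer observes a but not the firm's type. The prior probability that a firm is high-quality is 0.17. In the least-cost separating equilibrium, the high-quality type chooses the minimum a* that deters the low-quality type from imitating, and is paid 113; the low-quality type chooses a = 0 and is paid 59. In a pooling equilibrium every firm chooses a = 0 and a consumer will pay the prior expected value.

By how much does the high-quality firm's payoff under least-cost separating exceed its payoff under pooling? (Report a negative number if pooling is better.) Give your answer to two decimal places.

31.86

Least-cost separating signal: a* solves 59 = 113 − 12.5·a*, so a* = (113 − 59)/12.5 = 4.32.
High-quality type's separating payoff: 113 − 3.0 × a* = 113 − 3.0 × (113 − 59)/12.5 = 113 − 162/12.5 = 100.04.
Pooling payoff: 0.17 × 113 + 0.83 × 59 = 68.18.
Difference: 100.04 − 68.18 = 31.86.
The high-quality type prefers to separate.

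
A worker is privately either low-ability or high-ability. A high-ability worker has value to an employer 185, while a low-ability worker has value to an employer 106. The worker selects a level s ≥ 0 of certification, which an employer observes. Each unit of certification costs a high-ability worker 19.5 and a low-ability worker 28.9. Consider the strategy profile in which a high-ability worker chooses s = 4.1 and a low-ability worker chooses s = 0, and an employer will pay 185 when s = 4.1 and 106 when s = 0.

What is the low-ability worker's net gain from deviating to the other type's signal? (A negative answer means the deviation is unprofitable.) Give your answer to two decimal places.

-39.49

Playing s = 0 the low-ability worker receives 106.
Deviating to s = 4.1 brings payment 185 at cost 28.9 × 4.1 = 118.49, netting 66.51.
Gain from deviating: 66.51 − 106 = -39.49.
The gain is negative, so the low-ability type's incentive-compatibility constraint is satisfied.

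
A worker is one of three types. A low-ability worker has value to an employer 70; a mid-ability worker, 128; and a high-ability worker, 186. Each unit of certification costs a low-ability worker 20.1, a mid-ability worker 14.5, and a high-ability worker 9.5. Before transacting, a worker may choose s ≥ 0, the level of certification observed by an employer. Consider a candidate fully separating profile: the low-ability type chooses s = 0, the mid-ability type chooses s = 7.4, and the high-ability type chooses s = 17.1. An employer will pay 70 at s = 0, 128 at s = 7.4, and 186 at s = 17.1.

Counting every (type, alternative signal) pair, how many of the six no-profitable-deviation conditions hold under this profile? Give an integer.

Mid-ability (own payoff 128 − 14.5×7.4 = 20.7): to s=0 gives 70 → profitable ✗; to s=17.1 gives 186 − 14.5×17.1 = -61.95 → no gain ✓.
Low-ability (own payoff 70): to s=7.4 gives 128 − 20.1×7.4 = -20.74 → no gain ✓; to s=17.1 gives 186 − 20.1×17.1 = -157.71 → no gain ✓.
High-ability (own payoff 186 − 9.5×17.1 = 23.55): to s=0 gives 70 → profitable ✗; to s=7.4 gives 128 − 9.5×7.4 = 57.7 → profitable ✗.
3 of the 6 constraints hold; not an equilibrium.

3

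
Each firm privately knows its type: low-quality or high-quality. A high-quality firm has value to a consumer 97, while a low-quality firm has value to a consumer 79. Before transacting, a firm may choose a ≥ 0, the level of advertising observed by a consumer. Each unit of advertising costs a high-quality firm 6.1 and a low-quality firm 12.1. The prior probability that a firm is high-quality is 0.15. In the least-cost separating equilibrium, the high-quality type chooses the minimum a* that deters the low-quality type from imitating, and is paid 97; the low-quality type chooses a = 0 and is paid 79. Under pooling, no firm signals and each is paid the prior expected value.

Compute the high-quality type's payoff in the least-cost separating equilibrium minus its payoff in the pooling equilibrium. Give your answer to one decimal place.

6.2

Least-cost separating signal: a* solves 79 = 97 − 12.1·a*, so a* = (97 − 79)/12.1 ≈ 1.4876.
High-quality type's separating payoff: 97 − 6.1 × a* = 97 − 6.1 × (97 − 79)/12.1 = 97 − 109.8/12.1 ≈ 87.926.
Pooling payoff: 0.15 × 97 + 0.85 × 79 = 81.7.
Difference: 87.926 − 81.7 = 6.226, i.e. 6.2 to one decimal place.
The high-quality type prefers to separate.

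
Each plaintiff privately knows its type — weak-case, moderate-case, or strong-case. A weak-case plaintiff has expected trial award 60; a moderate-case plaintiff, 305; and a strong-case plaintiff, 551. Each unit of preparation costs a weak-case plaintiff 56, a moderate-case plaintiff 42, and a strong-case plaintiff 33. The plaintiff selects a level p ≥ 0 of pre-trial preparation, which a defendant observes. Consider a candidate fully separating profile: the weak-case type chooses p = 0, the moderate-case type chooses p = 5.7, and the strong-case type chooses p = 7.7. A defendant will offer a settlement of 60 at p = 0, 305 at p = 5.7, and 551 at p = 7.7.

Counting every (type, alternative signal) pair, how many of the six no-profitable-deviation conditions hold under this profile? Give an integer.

Strong-case (own payoff 551 − 33×7.7 = 296.9): to p=0 gives 60 → no gain ✓; to p=5.7 gives 305 − 33×5.7 = 116.9 → no gain ✓.
Weak-case (own payoff 60): to p=5.7 gives 305 − 56×5.7 = -14.2 → no gain ✓; to p=7.7 gives 551 − 56×7.7 = 119.8 → profitable ✗.
Moderate-case (own payoff 305 − 42×5.7 = 65.6): to p=0 gives 60 → no gain ✓; to p=7.7 gives 551 − 42×7.7 = 227.6 → profitable ✗.
4 of the 6 constraints hold; not an equilibrium.

4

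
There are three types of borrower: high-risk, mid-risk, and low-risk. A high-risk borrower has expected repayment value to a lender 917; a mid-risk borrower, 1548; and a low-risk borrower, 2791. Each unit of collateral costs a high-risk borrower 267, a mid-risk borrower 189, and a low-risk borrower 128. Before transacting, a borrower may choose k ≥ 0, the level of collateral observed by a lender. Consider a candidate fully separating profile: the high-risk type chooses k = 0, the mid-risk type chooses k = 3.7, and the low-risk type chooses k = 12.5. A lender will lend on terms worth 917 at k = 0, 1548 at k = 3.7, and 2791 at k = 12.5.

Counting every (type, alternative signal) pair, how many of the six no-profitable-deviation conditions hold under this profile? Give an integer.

High-risk (own payoff 917): to k=3.7 gives 1548 − 267×3.7 = 560.1 → no gain ✓; to k=12.5 gives 2791 − 267×12.5 = -546.5 → no gain ✓.
Low-risk (own payoff 2791 − 128×12.5 = 1191): to k=0 gives 917 → no gain ✓; to k=3.7 gives 1548 − 128×3.7 = 1074.4 → no gain ✓.
Mid-risk (own payoff 1548 − 189×3.7 = 848.7): to k=0 gives 917 → profitable ✗; to k=12.5 gives 2791 − 189×12.5 = 428.5 → no gain ✓.
5 of the 6 constraints hold; not an equilibrium.

5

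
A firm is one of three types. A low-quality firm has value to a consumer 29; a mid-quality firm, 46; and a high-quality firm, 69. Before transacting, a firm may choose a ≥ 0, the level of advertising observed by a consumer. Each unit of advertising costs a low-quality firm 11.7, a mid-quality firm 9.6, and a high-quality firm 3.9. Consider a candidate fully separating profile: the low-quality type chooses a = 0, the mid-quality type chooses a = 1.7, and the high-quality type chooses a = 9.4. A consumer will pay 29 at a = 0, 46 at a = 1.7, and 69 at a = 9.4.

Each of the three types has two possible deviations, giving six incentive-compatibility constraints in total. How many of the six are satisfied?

5

High-quality (own payoff 69 − 3.9×9.4 = 32.34): to a=0 gives 29 → no gain ✓; to a=1.7 gives 46 − 3.9×1.7 = 39.37 → profitable ✗.
Low-quality (own payoff 29): to a=1.7 gives 46 − 11.7×1.7 = 26.11 → no gain ✓; to a=9.4 gives 69 − 11.7×9.4 = -40.98 → no gain ✓.
Mid-quality (own payoff 46 − 9.6×1.7 = 29.68): to a=0 gives 29 → no gain ✓; to a=9.4 gives 69 − 9.6×9.4 = -21.24 → no gain ✓.
5 of the 6 constraints hold; not an equilibrium.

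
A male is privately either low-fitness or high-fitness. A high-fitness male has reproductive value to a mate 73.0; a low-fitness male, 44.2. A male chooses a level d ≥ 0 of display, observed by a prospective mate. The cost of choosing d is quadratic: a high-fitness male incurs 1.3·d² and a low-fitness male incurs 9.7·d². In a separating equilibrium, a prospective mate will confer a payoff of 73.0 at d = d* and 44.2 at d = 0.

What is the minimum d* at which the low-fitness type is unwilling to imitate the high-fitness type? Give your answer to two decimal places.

The low-fitness type at d = 0 receives 44.2; imitating at d* yields 73.0 − 9.7·d*².
Indifference: 44.2 = 73.0 − 9.7·d*², so d*² = (73.0 − 44.2) / 9.7 ≈ 2.9691.
d* = √2.9691 ≈ 1.72.

1.72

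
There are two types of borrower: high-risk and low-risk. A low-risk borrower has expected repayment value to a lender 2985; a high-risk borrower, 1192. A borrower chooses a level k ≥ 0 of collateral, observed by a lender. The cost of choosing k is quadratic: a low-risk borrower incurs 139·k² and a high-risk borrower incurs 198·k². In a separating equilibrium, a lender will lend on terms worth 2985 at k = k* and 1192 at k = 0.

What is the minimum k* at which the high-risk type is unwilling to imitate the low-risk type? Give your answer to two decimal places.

The high-risk type at k = 0 receives 1192; imitating at k* yields 2985 − 198·k*².
Indifference: 1192 = 2985 − 198·k*², so k*² = (2985 − 1192) / 198 ≈ 9.0556.
k* = √9.0556 ≈ 3.01.

3.01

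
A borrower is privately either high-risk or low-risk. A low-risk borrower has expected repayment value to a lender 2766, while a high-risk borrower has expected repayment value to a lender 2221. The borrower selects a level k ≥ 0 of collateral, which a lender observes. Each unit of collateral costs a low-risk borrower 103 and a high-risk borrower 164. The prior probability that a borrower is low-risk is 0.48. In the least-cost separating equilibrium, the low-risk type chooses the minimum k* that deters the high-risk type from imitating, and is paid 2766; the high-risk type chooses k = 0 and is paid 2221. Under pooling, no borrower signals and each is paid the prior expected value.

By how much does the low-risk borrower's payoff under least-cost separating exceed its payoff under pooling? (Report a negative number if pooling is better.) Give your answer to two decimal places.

Least-cost separating signal: k* solves 2221 = 2766 − 164·k*, so k* = (2766 − 2221)/164 ≈ 3.3232.
Low-risk type's separating payoff: 2766 − 103 × k* = 2766 − 103 × (2766 − 2221)/164 = 2766 − 56135/164 ≈ 2423.7134.
Pooling payoff: 0.48 × 2766 + 0.52 × 2221 = 2482.6.
Difference: 2423.7134 − 2482.6 = -58.8866, i.e. -58.89 to two decimal places.
The low-risk type would prefer the pooling outcome.

-58.89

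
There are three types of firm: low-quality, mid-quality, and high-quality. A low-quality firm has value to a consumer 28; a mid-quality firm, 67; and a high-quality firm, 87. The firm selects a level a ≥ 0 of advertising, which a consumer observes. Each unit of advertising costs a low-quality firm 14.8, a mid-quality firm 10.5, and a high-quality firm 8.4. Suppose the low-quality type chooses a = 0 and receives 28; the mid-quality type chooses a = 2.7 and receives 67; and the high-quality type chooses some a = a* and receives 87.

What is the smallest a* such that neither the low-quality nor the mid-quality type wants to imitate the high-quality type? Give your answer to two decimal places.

Low-quality type (on-path payoff 28) won't mimic when 28 ≥ 87 − 14.8·a*, i.e. a* ≥ 3.99.
Mid-quality type (on-path payoff 67 − 10.5×2.7 = 38.65) won't mimic when 38.65 ≥ 87 − 10.5·a*, i.e. a* ≥ 4.60.
Both must hold, so a* = max(3.99, 4.60) = 4.60. The mid-quality type's constraint binds.

4.60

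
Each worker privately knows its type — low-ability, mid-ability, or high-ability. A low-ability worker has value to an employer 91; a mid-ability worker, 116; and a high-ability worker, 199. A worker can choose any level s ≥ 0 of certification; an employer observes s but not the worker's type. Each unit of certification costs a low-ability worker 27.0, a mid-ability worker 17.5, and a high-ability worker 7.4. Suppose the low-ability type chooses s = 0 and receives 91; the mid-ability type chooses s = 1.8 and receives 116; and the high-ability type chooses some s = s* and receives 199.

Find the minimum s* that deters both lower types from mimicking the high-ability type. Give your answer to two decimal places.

Mid-ability type (on-path payoff 116 − 17.5×1.8 = 84.5) won't mimic when 84.5 ≥ 199 − 17.5·s*, i.e. s* ≥ 6.54.
Low-ability type (on-path payoff 91) won't mimic when 91 ≥ 199 − 27.0·s*, i.e. s* ≥ 4.00.
Both must hold, so s* = max(4.00, 6.54) = 6.54. The mid-ability type's constraint binds.

6.54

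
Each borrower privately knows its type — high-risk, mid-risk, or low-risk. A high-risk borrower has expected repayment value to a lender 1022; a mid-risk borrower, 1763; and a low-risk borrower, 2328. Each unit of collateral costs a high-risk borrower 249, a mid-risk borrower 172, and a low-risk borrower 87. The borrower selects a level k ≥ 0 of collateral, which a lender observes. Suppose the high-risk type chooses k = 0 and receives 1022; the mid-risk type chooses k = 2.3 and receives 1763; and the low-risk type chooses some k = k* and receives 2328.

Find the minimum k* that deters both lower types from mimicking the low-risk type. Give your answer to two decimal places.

5.58

High-risk type (on-path payoff 1022) won't mimic when 1022 ≥ 2328 − 249·k*, i.e. k* ≥ 5.24.
Mid-risk type (on-path payoff 1763 − 172×2.3 = 1367.4) won't mimic when 1367.4 ≥ 2328 − 172·k*, i.e. k* ≥ 5.58.
Both must hold, so k* = max(5.24, 5.58) = 5.58. The mid-risk type's constraint binds.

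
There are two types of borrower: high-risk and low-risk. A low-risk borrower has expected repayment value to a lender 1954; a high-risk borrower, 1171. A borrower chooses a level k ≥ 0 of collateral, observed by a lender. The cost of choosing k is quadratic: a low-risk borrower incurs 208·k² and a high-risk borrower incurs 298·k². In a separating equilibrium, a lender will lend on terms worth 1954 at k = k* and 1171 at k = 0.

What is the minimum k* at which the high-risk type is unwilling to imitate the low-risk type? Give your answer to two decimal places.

The high-risk type at k = 0 receives 1171; imitating at k* yields 1954 − 298·k*².
Indifference: 1171 = 1954 − 298·k*², so k*² = (1954 − 1171) / 298 ≈ 2.6275.
k* = √2.6275 ≈ 1.62.

1.62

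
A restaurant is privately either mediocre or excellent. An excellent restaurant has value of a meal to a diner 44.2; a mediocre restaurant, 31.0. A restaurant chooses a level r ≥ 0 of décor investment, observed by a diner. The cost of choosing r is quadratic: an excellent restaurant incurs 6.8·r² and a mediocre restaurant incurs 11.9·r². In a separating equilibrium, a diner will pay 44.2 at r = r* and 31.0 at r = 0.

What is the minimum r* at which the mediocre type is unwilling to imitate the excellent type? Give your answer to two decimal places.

The mediocre type at r = 0 receives 31.0; imitating at r* yields 44.2 − 11.9·r*².
Indifference: 31.0 = 44.2 − 11.9·r*², so r*² = (44.2 − 31.0) / 11.9 ≈ 1.1092.
r* = √1.1092 ≈ 1.05.

1.05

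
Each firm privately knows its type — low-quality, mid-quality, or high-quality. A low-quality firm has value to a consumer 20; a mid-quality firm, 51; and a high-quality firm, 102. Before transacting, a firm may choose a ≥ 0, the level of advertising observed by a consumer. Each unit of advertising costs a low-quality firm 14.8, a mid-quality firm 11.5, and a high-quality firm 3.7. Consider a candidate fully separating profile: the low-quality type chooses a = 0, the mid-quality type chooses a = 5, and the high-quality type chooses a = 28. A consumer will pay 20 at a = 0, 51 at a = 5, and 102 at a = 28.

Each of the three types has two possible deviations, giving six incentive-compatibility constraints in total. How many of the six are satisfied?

3

High-quality (own payoff 102 − 3.7×28 = -1.6): to a=0 gives 20 → profitable ✗; to a=5 gives 51 − 3.7×5 = 32.5 → profitable ✗.
Low-quality (own payoff 20): to a=5 gives 51 − 14.8×5 = -23 → no gain ✓; to a=28 gives 102 − 14.8×28 = -312.4 → no gain ✓.
Mid-quality (own payoff 51 − 11.5×5 = -6.5): to a=0 gives 20 → profitable ✗; to a=28 gives 102 − 11.5×28 = -220 → no gain ✓.
3 of the 6 constraints hold; not an equilibrium.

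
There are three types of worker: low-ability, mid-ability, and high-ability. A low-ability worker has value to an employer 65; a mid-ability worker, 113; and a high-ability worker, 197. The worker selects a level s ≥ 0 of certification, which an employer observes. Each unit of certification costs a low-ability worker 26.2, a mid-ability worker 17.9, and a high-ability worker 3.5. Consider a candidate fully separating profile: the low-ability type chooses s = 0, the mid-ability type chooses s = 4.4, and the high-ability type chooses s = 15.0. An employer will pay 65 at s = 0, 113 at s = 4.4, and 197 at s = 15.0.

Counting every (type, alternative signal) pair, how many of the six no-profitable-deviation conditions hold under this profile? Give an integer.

5

Low-ability (own payoff 65): to s=4.4 gives 113 − 26.2×4.4 = -2.28 → no gain ✓; to s=15.0 gives 197 − 26.2×15.0 = -196 → no gain ✓.
High-ability (own payoff 197 − 3.5×15.0 = 144.5): to s=0 gives 65 → no gain ✓; to s=4.4 gives 113 − 3.5×4.4 = 97.6 → no gain ✓.
Mid-ability (own payoff 113 − 17.9×4.4 = 34.24): to s=0 gives 65 → profitable ✗; to s=15.0 gives 197 − 17.9×15.0 = -71.5 → no gain ✓.
5 of the 6 constraints hold; not an equilibrium.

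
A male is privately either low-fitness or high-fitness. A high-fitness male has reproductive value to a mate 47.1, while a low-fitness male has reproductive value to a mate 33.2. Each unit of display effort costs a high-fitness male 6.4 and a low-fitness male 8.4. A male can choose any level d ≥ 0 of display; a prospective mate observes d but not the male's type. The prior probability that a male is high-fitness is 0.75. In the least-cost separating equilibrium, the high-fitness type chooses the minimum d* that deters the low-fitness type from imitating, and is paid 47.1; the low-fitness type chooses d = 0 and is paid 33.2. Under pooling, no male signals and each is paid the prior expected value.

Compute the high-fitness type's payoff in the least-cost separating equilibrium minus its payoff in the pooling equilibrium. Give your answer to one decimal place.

-7.1

Least-cost separating signal: d* solves 33.2 = 47.1 − 8.4·d*, so d* = (47.1 − 33.2)/8.4 ≈ 1.6548.
High-fitness type's separating payoff: 47.1 − 6.4 × d* = 47.1 − 6.4 × (47.1 − 33.2)/8.4 = 47.1 − 88.96/8.4 ≈ 36.510.
Pooling payoff: 0.75 × 47.1 + 0.25 × 33.2 = 43.625.
Difference: 36.510 − 43.625 = -7.115, i.e. -7.1 to one decimal place.
The high-fitness type would prefer the pooling outcome.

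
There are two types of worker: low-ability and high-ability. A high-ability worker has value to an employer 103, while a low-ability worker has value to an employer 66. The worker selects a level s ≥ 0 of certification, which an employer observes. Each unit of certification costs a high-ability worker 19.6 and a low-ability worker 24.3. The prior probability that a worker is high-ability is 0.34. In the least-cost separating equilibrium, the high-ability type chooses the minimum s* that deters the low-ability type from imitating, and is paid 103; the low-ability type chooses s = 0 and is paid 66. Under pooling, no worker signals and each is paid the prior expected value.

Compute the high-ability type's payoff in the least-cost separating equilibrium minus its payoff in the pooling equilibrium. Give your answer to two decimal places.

-5.42

Least-cost separating signal: s* solves 66 = 103 − 24.3·s*, so s* = (103 − 66)/24.3 ≈ 1.5226.
High-ability type's separating payoff: 103 − 19.6 × s* = 103 − 19.6 × (103 − 66)/24.3 = 103 − 725.2/24.3 ≈ 73.1564.
Pooling payoff: 0.34 × 103 + 0.66 × 66 = 78.58.
Difference: 73.1564 − 78.58 = -5.4236, i.e. -5.42 to two decimal places.
The high-ability type would prefer the pooling outcome.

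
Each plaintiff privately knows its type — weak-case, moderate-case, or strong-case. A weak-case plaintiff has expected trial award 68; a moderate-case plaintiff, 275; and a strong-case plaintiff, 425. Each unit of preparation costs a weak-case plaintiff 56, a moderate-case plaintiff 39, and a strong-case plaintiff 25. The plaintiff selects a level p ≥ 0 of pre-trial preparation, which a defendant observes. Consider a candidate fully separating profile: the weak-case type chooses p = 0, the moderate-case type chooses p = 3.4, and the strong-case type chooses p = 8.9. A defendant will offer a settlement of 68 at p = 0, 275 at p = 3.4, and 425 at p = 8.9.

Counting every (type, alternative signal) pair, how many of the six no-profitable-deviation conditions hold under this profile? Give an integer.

Weak-case (own payoff 68): to p=3.4 gives 275 − 56×3.4 = 84.6 → profitable ✗; to p=8.9 gives 425 − 56×8.9 = -73.4 → no gain ✓.
Moderate-case (own payoff 275 − 39×3.4 = 142.4): to p=0 gives 68 → no gain ✓; to p=8.9 gives 425 − 39×8.9 = 77.9 → no gain ✓.
Strong-case (own payoff 425 − 25×8.9 = 202.5): to p=0 gives 68 → no gain ✓; to p=3.4 gives 275 − 25×3.4 = 190 → no gain ✓.
5 of the 6 constraints hold; not an equilibrium.

5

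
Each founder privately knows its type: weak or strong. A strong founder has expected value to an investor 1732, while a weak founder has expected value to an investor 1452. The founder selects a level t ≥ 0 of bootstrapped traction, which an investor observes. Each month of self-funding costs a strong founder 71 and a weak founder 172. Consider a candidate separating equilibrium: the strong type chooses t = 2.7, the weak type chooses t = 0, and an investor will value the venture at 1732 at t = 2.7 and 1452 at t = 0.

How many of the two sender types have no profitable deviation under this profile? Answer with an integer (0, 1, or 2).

Weak type: stay at 0 → 1452; mimic → 1732 − 172 × 2.7 = 1267.6. IC holds (1452 ≥ 1267.6).
Strong type: signal → 1732 − 71 × 2.7 = 1540.3; deviate to 0 → 1452. IC holds (1540.3 ≥ 1452).
2 of 2 constraints hold, so this is a separating equilibrium.

2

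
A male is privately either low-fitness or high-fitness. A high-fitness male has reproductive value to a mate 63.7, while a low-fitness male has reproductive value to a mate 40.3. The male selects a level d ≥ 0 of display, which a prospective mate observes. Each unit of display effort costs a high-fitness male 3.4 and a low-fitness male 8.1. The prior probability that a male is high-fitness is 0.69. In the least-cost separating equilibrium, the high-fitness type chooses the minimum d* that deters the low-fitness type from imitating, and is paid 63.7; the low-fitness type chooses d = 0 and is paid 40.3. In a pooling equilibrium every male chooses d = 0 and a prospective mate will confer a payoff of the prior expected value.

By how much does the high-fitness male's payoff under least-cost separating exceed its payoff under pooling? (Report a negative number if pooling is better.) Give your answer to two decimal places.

-2.57

Least-cost separating signal: d* solves 40.3 = 63.7 − 8.1·d*, so d* = (63.7 − 40.3)/8.1 ≈ 2.8889.
High-fitness type's separating payoff: 63.7 − 3.4 × d* = 63.7 − 3.4 × (63.7 − 40.3)/8.1 = 63.7 − 79.56/8.1 ≈ 53.8778.
Pooling payoff: 0.69 × 63.7 + 0.31 × 40.3 = 56.446.
Difference: 53.8778 − 56.446 = -2.5682, i.e. -2.57 to two decimal places.
The high-fitness type would prefer the pooling outcome.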